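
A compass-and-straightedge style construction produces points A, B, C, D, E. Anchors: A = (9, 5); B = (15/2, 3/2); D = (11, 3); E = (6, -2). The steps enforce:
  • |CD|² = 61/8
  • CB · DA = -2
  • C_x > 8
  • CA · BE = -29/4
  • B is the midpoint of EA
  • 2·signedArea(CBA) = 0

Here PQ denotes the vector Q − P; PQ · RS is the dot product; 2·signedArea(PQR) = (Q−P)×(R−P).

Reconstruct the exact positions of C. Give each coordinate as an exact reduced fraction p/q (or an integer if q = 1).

C = (33/4, 13/4)

1. C_x = 33/4  [2·signedArea(CBA) = 0 ∩ CB · DA = -2]
2. C_y = 13/4  [2·signedArea(CBA) = 0 ∩ CB · DA = -2]
   → C = (33/4, 13/4)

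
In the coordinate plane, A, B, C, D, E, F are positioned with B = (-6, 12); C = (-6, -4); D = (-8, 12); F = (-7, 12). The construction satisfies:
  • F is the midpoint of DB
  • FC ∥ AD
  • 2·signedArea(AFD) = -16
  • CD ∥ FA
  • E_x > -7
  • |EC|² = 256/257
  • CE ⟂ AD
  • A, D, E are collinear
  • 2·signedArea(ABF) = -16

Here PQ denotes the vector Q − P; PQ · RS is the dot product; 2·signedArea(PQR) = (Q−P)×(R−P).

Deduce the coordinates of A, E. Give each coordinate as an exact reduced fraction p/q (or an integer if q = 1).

A = (-9, 28)
E = (-1798/257, -1044/257)

1. A_x = -9  [FC ∥ AD ∩ CD ∥ FA]
2. A_y = 28  [FC ∥ AD ∩ CD ∥ FA]
   → A = (-9, 28)
3. E_x = -1798/257  [A, D, E are collinear ∩ CE ⟂ AD]
4. E_y = -1044/257  [A, D, E are collinear ∩ CE ⟂ AD]
   → E = (-1798/257, -1044/257)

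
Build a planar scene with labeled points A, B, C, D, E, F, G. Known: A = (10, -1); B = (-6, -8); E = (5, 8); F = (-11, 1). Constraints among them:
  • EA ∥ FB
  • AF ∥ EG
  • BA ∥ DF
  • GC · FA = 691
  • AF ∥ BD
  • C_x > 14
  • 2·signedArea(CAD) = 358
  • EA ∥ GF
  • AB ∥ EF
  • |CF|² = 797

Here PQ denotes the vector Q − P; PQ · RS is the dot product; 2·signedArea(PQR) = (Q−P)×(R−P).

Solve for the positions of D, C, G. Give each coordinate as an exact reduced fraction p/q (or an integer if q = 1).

C = (15, -10)
D = (-27, -6)
G = (-16, 10)

1. D_x = -27  [BA ∥ DF ∩ AF ∥ BD]
2. D_y = -6  [BA ∥ DF ∩ AF ∥ BD]
   → D = (-27, -6)
3. C_x = 15  [line 5·x + -37·y + -445 = 0 ∩ |CF|² = 797]
4. C_y = -10  [line 5·x + -37·y + -445 = 0 ∩ |CF|² = 797]
   → C = (15, -10)
5. G_x = -16  [EA ∥ GF ∩ AF ∥ EG]
6. G_y = 10  [EA ∥ GF ∩ AF ∥ EG]
   → G = (-16, 10)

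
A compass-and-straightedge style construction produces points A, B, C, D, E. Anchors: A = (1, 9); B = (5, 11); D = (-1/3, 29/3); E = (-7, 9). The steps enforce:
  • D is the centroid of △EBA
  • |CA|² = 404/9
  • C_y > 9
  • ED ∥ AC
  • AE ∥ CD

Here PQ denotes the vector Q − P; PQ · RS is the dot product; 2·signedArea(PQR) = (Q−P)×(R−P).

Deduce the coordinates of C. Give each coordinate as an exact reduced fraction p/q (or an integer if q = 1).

1. C_x = 23/3  [AE ∥ CD ∩ ED ∥ AC]
2. C_y = 29/3  [AE ∥ CD ∩ ED ∥ AC]
   → C = (23/3, 29/3)

C = (23/3, 29/3)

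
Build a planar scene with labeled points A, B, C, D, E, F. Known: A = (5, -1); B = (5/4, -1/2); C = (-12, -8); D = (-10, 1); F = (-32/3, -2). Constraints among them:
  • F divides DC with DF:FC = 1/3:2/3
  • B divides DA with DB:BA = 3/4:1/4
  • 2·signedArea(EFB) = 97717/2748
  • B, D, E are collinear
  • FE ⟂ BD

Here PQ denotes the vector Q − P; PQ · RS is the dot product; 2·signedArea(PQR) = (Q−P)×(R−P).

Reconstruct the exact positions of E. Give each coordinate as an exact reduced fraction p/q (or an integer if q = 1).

1. E_x = -2350/229  [B, D, E are collinear ∩ FE ⟂ BD]
2. E_y = 237/229  [B, D, E are collinear ∩ FE ⟂ BD]
   → E = (-2350/229, 237/229)

E = (-2350/229, 237/229)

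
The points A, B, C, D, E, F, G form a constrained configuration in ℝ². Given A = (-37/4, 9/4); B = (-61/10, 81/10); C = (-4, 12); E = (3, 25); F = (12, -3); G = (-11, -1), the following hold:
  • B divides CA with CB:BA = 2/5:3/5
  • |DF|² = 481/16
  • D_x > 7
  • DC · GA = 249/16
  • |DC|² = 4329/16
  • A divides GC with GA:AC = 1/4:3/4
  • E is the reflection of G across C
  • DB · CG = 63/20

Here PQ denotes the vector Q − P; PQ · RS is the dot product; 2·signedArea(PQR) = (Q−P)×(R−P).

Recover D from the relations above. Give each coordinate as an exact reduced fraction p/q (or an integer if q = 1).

1. D_x = 8  [line -7/4·x + -13/4·y + 263/16 = 0 ∩ |DC|² = 4329/16]
2. D_y = 3/4  [line -7/4·x + -13/4·y + 263/16 = 0 ∩ |DC|² = 4329/16]
   → D = (8, 3/4)

D = (8, 3/4)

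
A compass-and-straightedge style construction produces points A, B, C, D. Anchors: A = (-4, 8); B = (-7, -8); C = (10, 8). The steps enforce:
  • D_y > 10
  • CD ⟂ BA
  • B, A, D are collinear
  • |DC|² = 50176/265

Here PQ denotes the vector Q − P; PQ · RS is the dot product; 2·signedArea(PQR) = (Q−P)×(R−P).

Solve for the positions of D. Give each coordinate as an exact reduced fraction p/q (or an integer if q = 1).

1. D_x = -934/265  [B, A, D are collinear ∩ CD ⟂ BA]
2. D_y = 2792/265  [B, A, D are collinear ∩ CD ⟂ BA]
   → D = (-934/265, 2792/265)

D = (-934/265, 2792/265)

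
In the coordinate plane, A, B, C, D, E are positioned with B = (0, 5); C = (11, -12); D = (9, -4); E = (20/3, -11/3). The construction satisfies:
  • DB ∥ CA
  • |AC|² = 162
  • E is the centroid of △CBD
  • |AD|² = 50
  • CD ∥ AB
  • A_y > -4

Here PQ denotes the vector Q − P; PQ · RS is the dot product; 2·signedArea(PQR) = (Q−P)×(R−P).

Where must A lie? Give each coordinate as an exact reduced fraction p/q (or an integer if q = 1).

A = (2, -3)

1. A_x = 2  [CD ∥ AB ∩ DB ∥ CA]
2. A_y = -3  [CD ∥ AB ∩ DB ∥ CA]
   → A = (2, -3)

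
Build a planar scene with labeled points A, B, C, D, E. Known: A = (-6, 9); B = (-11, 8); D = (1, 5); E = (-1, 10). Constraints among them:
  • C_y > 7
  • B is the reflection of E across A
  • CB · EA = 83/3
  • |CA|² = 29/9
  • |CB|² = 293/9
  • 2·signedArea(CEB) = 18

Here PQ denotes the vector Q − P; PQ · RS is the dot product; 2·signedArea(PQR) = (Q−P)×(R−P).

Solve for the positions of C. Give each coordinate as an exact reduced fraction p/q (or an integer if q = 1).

1. C_x = -16/3  [CB · EA = 83/3 ∩ 2·signedArea(CEB) = 18]
2. C_y = 22/3  [CB · EA = 83/3 ∩ 2·signedArea(CEB) = 18]
   → C = (-16/3, 22/3)

C = (-16/3, 22/3)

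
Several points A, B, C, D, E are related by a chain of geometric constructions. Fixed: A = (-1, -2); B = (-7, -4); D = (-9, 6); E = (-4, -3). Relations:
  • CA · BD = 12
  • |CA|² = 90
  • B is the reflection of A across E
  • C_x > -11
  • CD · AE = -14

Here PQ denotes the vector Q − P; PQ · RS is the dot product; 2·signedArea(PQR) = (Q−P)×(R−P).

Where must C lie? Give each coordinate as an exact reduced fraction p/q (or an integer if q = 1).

1. C_x = -10  [CD · AE = -14 ∩ CA · BD = 12]
2. C_y = -5  [CD · AE = -14 ∩ CA · BD = 12]
   → C = (-10, -5)

C = (-10, -5)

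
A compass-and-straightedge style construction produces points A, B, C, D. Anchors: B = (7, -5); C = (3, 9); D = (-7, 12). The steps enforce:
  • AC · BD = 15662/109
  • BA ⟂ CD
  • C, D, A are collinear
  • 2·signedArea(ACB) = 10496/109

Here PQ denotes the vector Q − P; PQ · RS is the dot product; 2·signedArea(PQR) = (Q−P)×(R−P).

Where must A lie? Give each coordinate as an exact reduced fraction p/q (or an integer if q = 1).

1. A_x = 1147/109  [C, D, A are collinear ∩ BA ⟂ CD]
2. A_y = 735/109  [C, D, A are collinear ∩ BA ⟂ CD]
   → A = (1147/109, 735/109)

A = (1147/109, 735/109)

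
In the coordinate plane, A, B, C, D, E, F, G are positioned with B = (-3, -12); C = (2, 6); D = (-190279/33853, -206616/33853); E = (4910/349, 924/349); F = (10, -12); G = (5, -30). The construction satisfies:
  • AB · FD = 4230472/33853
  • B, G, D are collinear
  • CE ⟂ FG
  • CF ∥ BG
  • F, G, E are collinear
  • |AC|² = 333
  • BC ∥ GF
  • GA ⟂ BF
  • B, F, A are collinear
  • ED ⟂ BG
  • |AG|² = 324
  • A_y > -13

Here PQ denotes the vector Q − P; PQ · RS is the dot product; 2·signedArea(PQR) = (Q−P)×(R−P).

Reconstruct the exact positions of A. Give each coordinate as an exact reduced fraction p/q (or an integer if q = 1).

A = (5, -12)

1. A_x = 5  [B, F, A are collinear ∩ GA ⟂ BF]
2. A_y = -12  [B, F, A are collinear ∩ GA ⟂ BF]
   → A = (5, -12)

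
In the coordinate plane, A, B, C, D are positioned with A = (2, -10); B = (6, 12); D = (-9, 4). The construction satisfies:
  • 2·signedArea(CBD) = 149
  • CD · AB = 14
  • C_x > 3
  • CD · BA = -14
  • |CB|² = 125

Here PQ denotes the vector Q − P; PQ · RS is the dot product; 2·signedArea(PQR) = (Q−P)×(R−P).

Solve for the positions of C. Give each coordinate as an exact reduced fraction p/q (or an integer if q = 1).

C = (4, 1)

1. C_x = 4  [CD · AB = 14 ∩ 2·signedArea(CBD) = 149]
2. C_y = 1  [CD · AB = 14 ∩ 2·signedArea(CBD) = 149]
   → C = (4, 1)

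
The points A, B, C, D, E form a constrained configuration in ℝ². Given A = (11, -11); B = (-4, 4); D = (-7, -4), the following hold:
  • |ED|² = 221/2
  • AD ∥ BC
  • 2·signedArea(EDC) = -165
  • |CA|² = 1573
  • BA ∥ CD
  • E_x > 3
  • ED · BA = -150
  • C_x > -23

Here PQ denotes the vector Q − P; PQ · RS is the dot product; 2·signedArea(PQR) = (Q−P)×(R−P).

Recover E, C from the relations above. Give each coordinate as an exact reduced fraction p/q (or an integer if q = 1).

1. E_x = 7/2  [line -15·x + 15·y + 105 = 0 ∩ |ED|² = 221/2]
2. E_y = -7/2  [line -15·x + 15·y + 105 = 0 ∩ |ED|² = 221/2]
   → E = (7/2, -7/2)
3. C_x = -22  [2·signedArea(EDC) = -165 ∩ BA ∥ CD]
4. C_y = 11  [2·signedArea(EDC) = -165 ∩ BA ∥ CD]
   → C = (-22, 11)

C = (-22, 11)
E = (7/2, -7/2)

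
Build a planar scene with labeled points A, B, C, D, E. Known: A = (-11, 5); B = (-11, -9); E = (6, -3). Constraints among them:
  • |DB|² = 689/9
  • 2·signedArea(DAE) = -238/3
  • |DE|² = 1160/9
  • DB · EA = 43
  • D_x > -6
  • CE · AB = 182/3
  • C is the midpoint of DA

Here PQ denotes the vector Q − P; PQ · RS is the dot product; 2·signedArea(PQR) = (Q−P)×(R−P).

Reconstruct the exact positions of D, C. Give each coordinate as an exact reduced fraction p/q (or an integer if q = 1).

1. D_x = -16/3  [2·signedArea(DAE) = -238/3 ∩ DB · EA = 43]
2. D_y = -7/3  [2·signedArea(DAE) = -238/3 ∩ DB · EA = 43]
   → D = (-16/3, -7/3)
3. C_x = -49/6  [C is the midpoint of DA]
4. C_y = 4/3  [C is the midpoint of DA]
   → C = (-49/6, 4/3)

C = (-49/6, 4/3)
D = (-16/3, -7/3)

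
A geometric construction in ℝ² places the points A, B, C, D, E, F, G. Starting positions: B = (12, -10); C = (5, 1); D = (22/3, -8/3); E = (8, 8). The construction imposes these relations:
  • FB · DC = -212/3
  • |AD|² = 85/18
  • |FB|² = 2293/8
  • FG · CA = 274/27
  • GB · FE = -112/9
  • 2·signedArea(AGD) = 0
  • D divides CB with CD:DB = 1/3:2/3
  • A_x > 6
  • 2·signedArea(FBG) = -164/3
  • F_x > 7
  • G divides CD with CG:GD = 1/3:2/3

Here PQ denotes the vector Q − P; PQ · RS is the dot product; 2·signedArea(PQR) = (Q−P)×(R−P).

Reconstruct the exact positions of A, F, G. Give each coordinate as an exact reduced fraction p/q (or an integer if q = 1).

1. F_x = 29/4  [line 7/3·x + -11/3·y + 6 = 0 ∩ |FB|² = 2293/8]
2. F_y = 25/4  [line 7/3·x + -11/3·y + 6 = 0 ∩ |FB|² = 2293/8]
   → F = (29/4, 25/4)
3. G_x = 52/9  [G divides CD with CG:GD = 1/3:2/3]
4. G_y = -2/9  [G divides CD with CG:GD = 1/3:2/3]
   → G = (52/9, -2/9)
5. A_x = 37/6  [2·signedArea(AGD) = 0 ∩ FG · CA = 274/27]
6. A_y = -5/6  [2·signedArea(AGD) = 0 ∩ FG · CA = 274/27]
   → A = (37/6, -5/6)

A = (37/6, -5/6)
F = (29/4, 25/4)
G = (52/9, -2/9)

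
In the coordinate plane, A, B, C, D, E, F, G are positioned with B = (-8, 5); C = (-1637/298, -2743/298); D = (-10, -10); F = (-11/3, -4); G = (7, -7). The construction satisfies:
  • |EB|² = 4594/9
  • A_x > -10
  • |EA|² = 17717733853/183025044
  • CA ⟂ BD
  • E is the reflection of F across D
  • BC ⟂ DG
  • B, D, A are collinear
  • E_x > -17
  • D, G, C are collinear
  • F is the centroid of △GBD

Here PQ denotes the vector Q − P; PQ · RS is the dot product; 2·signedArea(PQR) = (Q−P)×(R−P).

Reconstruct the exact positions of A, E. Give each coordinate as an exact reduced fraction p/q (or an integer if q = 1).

1. A_x = -334969/34121  [B, D, A are collinear ∩ CA ⟂ BD]
2. A_y = -588805/68242  [B, D, A are collinear ∩ CA ⟂ BD]
   → A = (-334969/34121, -588805/68242)
3. E_x = -49/3  [E is the reflection of F across D]
4. E_y = -16  [E is the reflection of F across D]
   → E = (-49/3, -16)

A = (-334969/34121, -588805/68242)
E = (-49/3, -16)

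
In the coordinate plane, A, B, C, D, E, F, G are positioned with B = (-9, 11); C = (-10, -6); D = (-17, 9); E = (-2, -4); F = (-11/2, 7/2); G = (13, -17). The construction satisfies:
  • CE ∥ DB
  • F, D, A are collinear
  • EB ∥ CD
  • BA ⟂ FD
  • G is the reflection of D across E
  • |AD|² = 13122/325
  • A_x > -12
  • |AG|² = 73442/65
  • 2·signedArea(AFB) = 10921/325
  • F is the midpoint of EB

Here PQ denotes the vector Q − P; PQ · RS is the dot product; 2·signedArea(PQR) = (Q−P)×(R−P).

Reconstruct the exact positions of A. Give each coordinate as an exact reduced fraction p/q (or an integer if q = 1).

1. A_x = -3662/325  [F, D, A are collinear ∩ BA ⟂ FD]
2. A_y = 2034/325  [F, D, A are collinear ∩ BA ⟂ FD]
   → A = (-3662/325, 2034/325)

A = (-3662/325, 2034/325)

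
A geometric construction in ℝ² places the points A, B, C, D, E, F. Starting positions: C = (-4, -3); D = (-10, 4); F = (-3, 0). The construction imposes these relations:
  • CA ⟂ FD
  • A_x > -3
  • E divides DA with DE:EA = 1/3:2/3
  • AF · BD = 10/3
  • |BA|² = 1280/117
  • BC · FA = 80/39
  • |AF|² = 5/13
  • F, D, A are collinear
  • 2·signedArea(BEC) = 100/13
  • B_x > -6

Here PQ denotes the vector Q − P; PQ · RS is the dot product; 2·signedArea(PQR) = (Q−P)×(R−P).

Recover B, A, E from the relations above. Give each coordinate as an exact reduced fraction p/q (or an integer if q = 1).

A = (-32/13, -4/13)
B = (-16/3, 4/3)
E = (-292/39, 100/39)

1. A_x = -32/13  [F, D, A are collinear ∩ CA ⟂ FD]
2. A_y = -4/13  [F, D, A are collinear ∩ CA ⟂ FD]
   → A = (-32/13, -4/13)
3. E_x = -292/39  [E divides DA with DE:EA = 1/3:2/3]
4. E_y = 100/39  [E divides DA with DE:EA = 1/3:2/3]
   → E = (-292/39, 100/39)
5. B_x = -16/3  [2·signedArea(BEC) = 100/13 ∩ BC · FA = 80/39]
6. B_y = 4/3  [2·signedArea(BEC) = 100/13 ∩ BC · FA = 80/39]
   → B = (-16/3, 4/3)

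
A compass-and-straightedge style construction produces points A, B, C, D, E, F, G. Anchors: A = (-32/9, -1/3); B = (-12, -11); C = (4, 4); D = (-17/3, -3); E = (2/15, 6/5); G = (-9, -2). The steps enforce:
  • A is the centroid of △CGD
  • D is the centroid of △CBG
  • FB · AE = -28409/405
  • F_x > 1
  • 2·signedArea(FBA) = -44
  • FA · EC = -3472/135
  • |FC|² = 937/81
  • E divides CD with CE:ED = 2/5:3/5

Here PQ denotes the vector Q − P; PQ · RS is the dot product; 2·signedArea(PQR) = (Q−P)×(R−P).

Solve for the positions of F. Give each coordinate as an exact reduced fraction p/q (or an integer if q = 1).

1. F_x = 17/9  [FA · EC = -3472/135 ∩ 2·signedArea(FBA) = -44]
2. F_y = 4/3  [FA · EC = -3472/135 ∩ 2·signedArea(FBA) = -44]
   → F = (17/9, 4/3)

F = (17/9, 4/3)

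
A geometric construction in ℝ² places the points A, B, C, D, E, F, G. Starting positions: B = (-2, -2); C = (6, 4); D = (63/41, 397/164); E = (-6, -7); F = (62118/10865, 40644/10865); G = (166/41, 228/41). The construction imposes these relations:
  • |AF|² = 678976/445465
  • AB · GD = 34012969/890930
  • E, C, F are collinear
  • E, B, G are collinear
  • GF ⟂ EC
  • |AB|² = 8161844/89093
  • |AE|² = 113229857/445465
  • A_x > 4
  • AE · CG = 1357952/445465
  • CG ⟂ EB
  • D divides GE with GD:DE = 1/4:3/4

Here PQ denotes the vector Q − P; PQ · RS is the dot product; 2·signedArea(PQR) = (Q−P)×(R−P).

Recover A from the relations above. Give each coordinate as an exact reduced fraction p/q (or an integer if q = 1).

A = (1294/265, 50532/10865)

1. A_x = 1294/265  [AE · CG = 1357952/445465 ∩ AB · GD = 34012969/890930]
2. A_y = 50532/10865  [AE · CG = 1357952/445465 ∩ AB · GD = 34012969/890930]
   → A = (1294/265, 50532/10865)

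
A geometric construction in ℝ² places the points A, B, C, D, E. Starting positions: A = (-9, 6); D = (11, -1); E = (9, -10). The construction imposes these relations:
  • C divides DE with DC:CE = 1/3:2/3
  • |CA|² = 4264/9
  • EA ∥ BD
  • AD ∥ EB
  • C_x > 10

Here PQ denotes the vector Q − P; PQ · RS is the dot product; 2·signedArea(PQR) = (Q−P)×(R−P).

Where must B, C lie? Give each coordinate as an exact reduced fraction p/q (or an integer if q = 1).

B = (29, -17)
C = (31/3, -4)

1. B_x = 29  [EA ∥ BD ∩ AD ∥ EB]
2. B_y = -17  [EA ∥ BD ∩ AD ∥ EB]
   → B = (29, -17)
3. C_x = 31/3  [C divides DE with DC:CE = 1/3:2/3]
4. C_y = -4  [C divides DE with DC:CE = 1/3:2/3]
   → C = (31/3, -4)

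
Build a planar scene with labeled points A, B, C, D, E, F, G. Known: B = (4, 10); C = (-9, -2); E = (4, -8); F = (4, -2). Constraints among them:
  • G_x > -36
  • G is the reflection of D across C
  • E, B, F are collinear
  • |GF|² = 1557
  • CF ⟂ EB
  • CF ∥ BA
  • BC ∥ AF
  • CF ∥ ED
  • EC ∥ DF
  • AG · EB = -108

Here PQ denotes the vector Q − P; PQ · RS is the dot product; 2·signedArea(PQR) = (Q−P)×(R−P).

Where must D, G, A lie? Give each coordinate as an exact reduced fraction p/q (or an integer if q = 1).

A = (17, 10)
D = (17, -8)
G = (-35, 4)

1. D_x = 17  [EC ∥ DF ∩ CF ∥ ED]
2. D_y = -8  [EC ∥ DF ∩ CF ∥ ED]
   → D = (17, -8)
3. G_x = -35  [G is the reflection of D across C]
4. G_y = 4  [G is the reflection of D across C]
   → G = (-35, 4)
5. A_x = 17  [BC ∥ AF ∩ CF ∥ BA]
6. A_y = 10  [BC ∥ AF ∩ CF ∥ BA]
   → A = (17, 10)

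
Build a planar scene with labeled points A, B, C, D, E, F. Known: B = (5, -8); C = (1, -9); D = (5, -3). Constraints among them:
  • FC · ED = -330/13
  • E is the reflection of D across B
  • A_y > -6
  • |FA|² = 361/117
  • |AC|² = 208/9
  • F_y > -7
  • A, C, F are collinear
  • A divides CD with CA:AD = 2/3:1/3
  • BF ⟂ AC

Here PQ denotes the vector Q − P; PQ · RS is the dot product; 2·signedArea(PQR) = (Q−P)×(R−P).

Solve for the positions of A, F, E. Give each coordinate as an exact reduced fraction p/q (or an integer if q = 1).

1. A_x = 11/3  [A divides CD with CA:AD = 2/3:1/3]
2. A_y = -5  [A divides CD with CA:AD = 2/3:1/3]
   → A = (11/3, -5)
3. F_x = 35/13  [A, C, F are collinear ∩ BF ⟂ AC]
4. F_y = -84/13  [A, C, F are collinear ∩ BF ⟂ AC]
   → F = (35/13, -84/13)
5. E_x = 5  [E is the reflection of D across B]
6. E_y = -13  [E is the reflection of D across B]
   → E = (5, -13)

A = (11/3, -5)
E = (5, -13)
F = (35/13, -84/13)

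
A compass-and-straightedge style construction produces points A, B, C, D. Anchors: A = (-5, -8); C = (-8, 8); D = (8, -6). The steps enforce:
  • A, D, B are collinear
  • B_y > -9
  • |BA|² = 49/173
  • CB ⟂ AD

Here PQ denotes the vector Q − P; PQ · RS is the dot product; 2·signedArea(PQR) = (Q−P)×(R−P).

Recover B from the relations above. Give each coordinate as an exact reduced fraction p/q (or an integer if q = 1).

B = (-956/173, -1398/173)

1. B_x = -956/173  [A, D, B are collinear ∩ CB ⟂ AD]
2. B_y = -1398/173  [A, D, B are collinear ∩ CB ⟂ AD]
   → B = (-956/173, -1398/173)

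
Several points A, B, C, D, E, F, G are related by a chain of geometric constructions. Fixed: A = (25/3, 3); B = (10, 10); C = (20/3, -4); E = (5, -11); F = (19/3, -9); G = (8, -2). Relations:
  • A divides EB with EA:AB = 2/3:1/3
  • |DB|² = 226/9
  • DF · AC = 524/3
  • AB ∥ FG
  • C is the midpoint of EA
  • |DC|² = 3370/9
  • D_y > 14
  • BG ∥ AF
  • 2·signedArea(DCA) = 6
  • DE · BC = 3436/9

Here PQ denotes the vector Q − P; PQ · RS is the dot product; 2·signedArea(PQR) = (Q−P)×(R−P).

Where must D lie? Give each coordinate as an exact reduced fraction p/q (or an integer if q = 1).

1. D_x = 31/3  [DE · BC = 3436/9 ∩ 2·signedArea(DCA) = 6]
2. D_y = 15  [DE · BC = 3436/9 ∩ 2·signedArea(DCA) = 6]
   → D = (31/3, 15)

D = (31/3, 15)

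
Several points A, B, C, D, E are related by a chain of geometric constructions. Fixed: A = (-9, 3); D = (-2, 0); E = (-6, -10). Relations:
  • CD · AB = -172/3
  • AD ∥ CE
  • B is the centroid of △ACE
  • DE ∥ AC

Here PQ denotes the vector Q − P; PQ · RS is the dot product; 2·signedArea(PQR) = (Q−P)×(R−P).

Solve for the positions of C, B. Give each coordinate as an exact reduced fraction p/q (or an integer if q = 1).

B = (-28/3, -14/3)
C = (-13, -7)

1. C_x = -13  [AD ∥ CE ∩ DE ∥ AC]
2. C_y = -7  [AD ∥ CE ∩ DE ∥ AC]
   → C = (-13, -7)
3. B_x = -28/3  [B is the centroid of △ACE]
4. B_y = -14/3  [B is the centroid of △ACE]
   → B = (-28/3, -14/3)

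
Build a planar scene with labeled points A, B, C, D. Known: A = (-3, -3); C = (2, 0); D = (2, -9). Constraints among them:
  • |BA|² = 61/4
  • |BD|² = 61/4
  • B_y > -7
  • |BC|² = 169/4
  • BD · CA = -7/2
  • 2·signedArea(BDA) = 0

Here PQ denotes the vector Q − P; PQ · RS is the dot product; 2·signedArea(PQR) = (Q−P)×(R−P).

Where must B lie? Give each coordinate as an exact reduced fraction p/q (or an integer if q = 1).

B = (-1/2, -6)

1. B_x = -1/2  [2·signedArea(BDA) = 0 ∩ BD · CA = -7/2]
2. B_y = -6  [2·signedArea(BDA) = 0 ∩ BD · CA = -7/2]
   → B = (-1/2, -6)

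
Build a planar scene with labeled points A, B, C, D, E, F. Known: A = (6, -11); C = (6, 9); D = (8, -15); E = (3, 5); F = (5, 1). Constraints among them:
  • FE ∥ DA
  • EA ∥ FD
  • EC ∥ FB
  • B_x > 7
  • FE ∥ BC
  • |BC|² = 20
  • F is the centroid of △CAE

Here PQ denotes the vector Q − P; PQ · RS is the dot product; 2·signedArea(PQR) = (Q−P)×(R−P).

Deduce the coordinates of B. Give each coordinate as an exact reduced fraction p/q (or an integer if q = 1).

B = (8, 5)

1. B_x = 8  [FE ∥ BC ∩ EC ∥ FB]
2. B_y = 5  [FE ∥ BC ∩ EC ∥ FB]
   → B = (8, 5)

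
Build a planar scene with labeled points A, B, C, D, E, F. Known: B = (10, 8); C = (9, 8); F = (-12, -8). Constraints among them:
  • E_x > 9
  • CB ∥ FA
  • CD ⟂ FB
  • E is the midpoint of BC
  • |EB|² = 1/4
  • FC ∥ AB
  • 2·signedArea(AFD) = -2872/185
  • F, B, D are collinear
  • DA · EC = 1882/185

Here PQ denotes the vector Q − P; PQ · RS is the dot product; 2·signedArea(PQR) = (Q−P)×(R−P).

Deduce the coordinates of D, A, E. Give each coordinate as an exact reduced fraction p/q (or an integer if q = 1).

A = (-11, -8)
D = (1729/185, 1392/185)
E = (19/2, 8)

1. D_x = 1729/185  [F, B, D are collinear ∩ CD ⟂ FB]
2. D_y = 1392/185  [F, B, D are collinear ∩ CD ⟂ FB]
   → D = (1729/185, 1392/185)
3. A_x = -11  [FC ∥ AB ∩ CB ∥ FA]
4. A_y = -8  [FC ∥ AB ∩ CB ∥ FA]
   → A = (-11, -8)
5. E_x = 19/2  [E is the midpoint of BC]
6. E_y = 8  [E is the midpoint of BC]
   → E = (19/2, 8)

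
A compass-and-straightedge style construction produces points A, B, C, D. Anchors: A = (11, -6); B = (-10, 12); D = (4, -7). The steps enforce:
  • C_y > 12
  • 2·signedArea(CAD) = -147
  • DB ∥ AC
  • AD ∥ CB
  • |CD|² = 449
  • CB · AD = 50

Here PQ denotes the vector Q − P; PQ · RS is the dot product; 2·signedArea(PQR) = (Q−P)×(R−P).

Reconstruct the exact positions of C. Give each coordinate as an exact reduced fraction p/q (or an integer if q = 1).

1. C_x = -3  [AD ∥ CB ∩ DB ∥ AC]
2. C_y = 13  [AD ∥ CB ∩ DB ∥ AC]
   → C = (-3, 13)

C = (-3, 13)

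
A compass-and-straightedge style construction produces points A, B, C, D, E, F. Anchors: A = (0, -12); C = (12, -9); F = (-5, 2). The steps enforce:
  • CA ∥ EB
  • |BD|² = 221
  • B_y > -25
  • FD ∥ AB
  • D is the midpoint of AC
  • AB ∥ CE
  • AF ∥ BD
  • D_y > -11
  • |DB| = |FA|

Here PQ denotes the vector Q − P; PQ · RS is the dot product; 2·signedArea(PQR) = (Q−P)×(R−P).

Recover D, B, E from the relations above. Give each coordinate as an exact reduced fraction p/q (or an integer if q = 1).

1. D_x = 6  [D is the midpoint of AC]
2. D_y = -21/2  [D is the midpoint of AC]
   → D = (6, -21/2)
3. B_x = 11  [AF ∥ BD ∩ FD ∥ AB]
4. B_y = -49/2  [AF ∥ BD ∩ FD ∥ AB]
   → B = (11, -49/2)
5. E_x = 23  [CA ∥ EB ∩ AB ∥ CE]
6. E_y = -43/2  [CA ∥ EB ∩ AB ∥ CE]
   → E = (23, -43/2)

B = (11, -49/2)
D = (6, -21/2)
E = (23, -43/2)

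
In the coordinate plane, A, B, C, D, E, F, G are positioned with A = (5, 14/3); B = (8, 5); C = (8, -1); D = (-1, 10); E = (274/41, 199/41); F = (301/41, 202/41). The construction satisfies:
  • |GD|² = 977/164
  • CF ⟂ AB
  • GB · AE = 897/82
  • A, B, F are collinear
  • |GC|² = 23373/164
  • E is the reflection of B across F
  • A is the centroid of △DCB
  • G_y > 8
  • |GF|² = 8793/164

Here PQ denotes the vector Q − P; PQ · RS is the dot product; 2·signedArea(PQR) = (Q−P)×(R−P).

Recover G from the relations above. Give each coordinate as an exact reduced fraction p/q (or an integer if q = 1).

G = (89/82, 358/41)

1. G_x = 89/82  [line -69/41·x + -23/123·y + 851/246 = 0 ∩ |GC|² = 23373/164]
2. G_y = 358/41  [line -69/41·x + -23/123·y + 851/246 = 0 ∩ |GC|² = 23373/164]
   → G = (89/82, 358/41)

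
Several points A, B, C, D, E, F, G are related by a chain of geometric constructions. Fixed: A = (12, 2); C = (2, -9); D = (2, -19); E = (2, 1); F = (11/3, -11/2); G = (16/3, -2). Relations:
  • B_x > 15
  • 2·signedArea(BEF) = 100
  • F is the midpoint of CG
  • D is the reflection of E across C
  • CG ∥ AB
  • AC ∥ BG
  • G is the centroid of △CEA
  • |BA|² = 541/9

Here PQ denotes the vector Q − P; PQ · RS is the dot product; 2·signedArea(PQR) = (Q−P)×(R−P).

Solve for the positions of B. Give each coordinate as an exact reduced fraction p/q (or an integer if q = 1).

1. B_x = 46/3  [AC ∥ BG ∩ CG ∥ AB]
2. B_y = 9  [AC ∥ BG ∩ CG ∥ AB]
   → B = (46/3, 9)

B = (46/3, 9)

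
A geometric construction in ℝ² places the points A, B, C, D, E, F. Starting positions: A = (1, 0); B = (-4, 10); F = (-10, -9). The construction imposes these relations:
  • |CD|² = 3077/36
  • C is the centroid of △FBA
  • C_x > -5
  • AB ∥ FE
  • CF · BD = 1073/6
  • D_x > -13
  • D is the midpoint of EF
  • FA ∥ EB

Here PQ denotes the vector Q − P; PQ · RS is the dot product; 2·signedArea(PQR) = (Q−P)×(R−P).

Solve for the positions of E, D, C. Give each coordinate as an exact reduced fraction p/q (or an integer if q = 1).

C = (-13/3, 1/3)
D = (-25/2, -4)
E = (-15, 1)

1. E_x = -15  [FA ∥ EB ∩ AB ∥ FE]
2. E_y = 1  [FA ∥ EB ∩ AB ∥ FE]
   → E = (-15, 1)
3. D_x = -25/2  [D is the midpoint of EF]
4. D_y = -4  [D is the midpoint of EF]
   → D = (-25/2, -4)
5. C_x = -13/3  [C is the centroid of △FBA]
6. C_y = 1/3  [C is the centroid of △FBA]
   → C = (-13/3, 1/3)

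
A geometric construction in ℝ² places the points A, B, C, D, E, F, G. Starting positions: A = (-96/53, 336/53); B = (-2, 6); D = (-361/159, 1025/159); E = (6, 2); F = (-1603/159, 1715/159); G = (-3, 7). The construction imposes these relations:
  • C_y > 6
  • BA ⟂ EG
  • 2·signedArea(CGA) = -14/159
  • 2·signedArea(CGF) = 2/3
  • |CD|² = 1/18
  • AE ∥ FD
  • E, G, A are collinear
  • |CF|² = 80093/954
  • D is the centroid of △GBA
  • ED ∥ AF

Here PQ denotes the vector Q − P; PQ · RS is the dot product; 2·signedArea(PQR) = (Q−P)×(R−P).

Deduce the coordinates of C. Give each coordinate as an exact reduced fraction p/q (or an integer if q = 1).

1. C_x = -649/318  [2·signedArea(CGA) = -14/159 ∩ 2·signedArea(CGF) = 2/3]
2. C_y = 2033/318  [2·signedArea(CGA) = -14/159 ∩ 2·signedArea(CGF) = 2/3]
   → C = (-649/318, 2033/318)

C = (-649/318, 2033/318)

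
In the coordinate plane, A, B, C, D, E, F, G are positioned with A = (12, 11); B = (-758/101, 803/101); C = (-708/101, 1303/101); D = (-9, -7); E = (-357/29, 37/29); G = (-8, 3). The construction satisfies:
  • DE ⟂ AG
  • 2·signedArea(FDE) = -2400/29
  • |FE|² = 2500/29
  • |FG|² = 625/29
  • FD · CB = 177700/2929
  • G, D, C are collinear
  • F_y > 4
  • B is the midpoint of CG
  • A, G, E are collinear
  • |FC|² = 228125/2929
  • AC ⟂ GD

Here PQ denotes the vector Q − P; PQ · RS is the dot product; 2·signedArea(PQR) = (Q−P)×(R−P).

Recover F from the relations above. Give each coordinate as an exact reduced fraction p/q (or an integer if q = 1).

1. F_x = -107/29  [FD · CB = 177700/2929 ∩ 2·signedArea(FDE) = -2400/29]
2. F_y = 137/29  [FD · CB = 177700/2929 ∩ 2·signedArea(FDE) = -2400/29]
   → F = (-107/29, 137/29)

F = (-107/29, 137/29)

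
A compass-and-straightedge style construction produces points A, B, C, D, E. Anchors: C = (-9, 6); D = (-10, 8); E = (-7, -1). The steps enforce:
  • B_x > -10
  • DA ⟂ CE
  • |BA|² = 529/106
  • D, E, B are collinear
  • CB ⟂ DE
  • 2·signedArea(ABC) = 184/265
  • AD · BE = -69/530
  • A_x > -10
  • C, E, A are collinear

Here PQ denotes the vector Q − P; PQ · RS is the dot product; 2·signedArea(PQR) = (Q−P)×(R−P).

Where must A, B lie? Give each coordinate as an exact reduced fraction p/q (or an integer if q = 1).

1. A_x = -509/53  [C, E, A are collinear ∩ DA ⟂ CE]
2. A_y = 430/53  [C, E, A are collinear ∩ DA ⟂ CE]
   → A = (-509/53, 430/53)
3. B_x = -93/10  [D, E, B are collinear ∩ CB ⟂ DE]
4. B_y = 59/10  [D, E, B are collinear ∩ CB ⟂ DE]
   → B = (-93/10, 59/10)

A = (-509/53, 430/53)
B = (-93/10, 59/10)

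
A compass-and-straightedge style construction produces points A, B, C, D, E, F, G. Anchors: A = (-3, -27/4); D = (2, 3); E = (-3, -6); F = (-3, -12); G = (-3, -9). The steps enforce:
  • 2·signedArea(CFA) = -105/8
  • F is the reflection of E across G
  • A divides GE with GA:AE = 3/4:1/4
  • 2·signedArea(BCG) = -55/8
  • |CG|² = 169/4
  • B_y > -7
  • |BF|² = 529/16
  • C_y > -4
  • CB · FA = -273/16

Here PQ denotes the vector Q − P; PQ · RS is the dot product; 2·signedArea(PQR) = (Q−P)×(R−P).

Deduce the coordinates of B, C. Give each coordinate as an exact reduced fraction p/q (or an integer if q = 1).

1. C_x = -1/2  [2·signedArea(CFA) = -105/8]
2. C_y = -3  [|CG|² = 169/4]
   → C = (-1/2, -3)
3. B_x = -3  [2·signedArea(BCG) = -55/8 ∩ CB · FA = -273/16]
4. B_y = -25/4  [2·signedArea(BCG) = -55/8 ∩ CB · FA = -273/16]
   → B = (-3, -25/4)

B = (-3, -25/4)
C = (-1/2, -3)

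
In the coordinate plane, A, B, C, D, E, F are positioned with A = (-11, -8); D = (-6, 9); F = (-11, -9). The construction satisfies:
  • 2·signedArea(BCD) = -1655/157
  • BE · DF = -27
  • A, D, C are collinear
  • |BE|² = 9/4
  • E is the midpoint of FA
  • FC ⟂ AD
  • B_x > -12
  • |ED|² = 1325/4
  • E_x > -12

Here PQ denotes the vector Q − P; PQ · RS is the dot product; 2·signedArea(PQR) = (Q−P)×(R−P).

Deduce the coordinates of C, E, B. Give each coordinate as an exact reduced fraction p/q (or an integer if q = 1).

B = (-11, -10)
C = (-3539/314, -2801/314)
E = (-11, -17/2)

1. C_x = -3539/314  [A, D, C are collinear ∩ FC ⟂ AD]
2. C_y = -2801/314  [A, D, C are collinear ∩ FC ⟂ AD]
   → C = (-3539/314, -2801/314)
3. E_x = -11  [E is the midpoint of FA]
4. E_y = -17/2  [E is the midpoint of FA]
   → E = (-11, -17/2)
5. B_x = -11  [BE · DF = -27 ∩ 2·signedArea(BCD) = -1655/157]
6. B_y = -10  [BE · DF = -27 ∩ 2·signedArea(BCD) = -1655/157]
   → B = (-11, -10)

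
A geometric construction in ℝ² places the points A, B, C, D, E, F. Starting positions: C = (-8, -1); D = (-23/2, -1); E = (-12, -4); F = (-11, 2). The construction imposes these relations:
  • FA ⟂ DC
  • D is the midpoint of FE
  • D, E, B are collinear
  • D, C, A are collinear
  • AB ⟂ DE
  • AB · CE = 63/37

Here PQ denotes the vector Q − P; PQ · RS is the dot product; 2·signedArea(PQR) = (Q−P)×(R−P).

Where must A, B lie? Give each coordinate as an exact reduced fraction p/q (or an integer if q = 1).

A = (-11, -1)
B = (-425/37, -34/37)

1. A_x = -11  [D, C, A are collinear ∩ FA ⟂ DC]
2. A_y = -1  [D, C, A are collinear ∩ FA ⟂ DC]
   → A = (-11, -1)
3. B_x = -425/37  [D, E, B are collinear ∩ AB ⟂ DE]
4. B_y = -34/37  [D, E, B are collinear ∩ AB ⟂ DE]
   → B = (-425/37, -34/37)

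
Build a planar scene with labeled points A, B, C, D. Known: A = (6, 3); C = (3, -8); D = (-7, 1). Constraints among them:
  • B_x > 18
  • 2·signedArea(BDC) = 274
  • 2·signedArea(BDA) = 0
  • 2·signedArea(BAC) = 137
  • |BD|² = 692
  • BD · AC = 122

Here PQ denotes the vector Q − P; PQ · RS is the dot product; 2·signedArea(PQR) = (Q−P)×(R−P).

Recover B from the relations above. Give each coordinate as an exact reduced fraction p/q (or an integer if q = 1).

1. B_x = 19  [2·signedArea(BDA) = 0 ∩ BD · AC = 122]
2. B_y = 5  [2·signedArea(BDA) = 0 ∩ BD · AC = 122]
   → B = (19, 5)

B = (19, 5)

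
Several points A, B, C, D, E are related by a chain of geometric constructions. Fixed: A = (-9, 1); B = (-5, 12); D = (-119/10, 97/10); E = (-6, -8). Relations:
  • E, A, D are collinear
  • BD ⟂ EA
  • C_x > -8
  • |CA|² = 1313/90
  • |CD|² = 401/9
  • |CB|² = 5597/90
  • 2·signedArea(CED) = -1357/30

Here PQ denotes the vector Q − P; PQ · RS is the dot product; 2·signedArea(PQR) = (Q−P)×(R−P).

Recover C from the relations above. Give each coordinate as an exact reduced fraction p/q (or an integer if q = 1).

1. C_x = -229/30  [line -177/10·x + -59/10·y + -649/6 = 0 ∩ |CD|² = 401/9]
2. C_y = 137/30  [line -177/10·x + -59/10·y + -649/6 = 0 ∩ |CD|² = 401/9]
   → C = (-229/30, 137/30)

C = (-229/30, 137/30)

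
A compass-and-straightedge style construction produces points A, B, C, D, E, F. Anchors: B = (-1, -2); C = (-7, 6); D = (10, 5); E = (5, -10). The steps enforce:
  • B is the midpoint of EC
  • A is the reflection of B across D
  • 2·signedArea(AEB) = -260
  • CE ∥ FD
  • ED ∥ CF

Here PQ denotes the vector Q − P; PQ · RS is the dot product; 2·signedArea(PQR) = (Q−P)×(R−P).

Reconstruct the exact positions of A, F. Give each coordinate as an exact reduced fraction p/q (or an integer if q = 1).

A = (21, 12)
F = (-2, 21)

1. A_x = 21  [A is the reflection of B across D]
2. A_y = 12  [A is the reflection of B across D]
   → A = (21, 12)
3. F_x = -2  [CE ∥ FD ∩ ED ∥ CF]
4. F_y = 21  [CE ∥ FD ∩ ED ∥ CF]
   → F = (-2, 21)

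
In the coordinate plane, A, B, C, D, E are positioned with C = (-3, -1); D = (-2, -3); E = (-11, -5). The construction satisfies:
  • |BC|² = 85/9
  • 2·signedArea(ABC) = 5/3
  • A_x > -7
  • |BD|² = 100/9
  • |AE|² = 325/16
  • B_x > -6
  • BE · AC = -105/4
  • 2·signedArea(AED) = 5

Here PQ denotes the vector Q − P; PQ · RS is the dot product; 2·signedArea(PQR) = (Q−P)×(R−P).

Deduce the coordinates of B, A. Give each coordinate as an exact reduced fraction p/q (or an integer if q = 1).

1. A_x = -27/4  [line -2·x + 9·y + 18 = 0 ∩ |AE|² = 325/16]
2. A_y = -7/2  [line -2·x + 9·y + 18 = 0 ∩ |AE|² = 325/16]
   → A = (-27/4, -7/2)
3. B_x = -16/3  [BE · AC = -105/4 ∩ 2·signedArea(ABC) = 5/3]
4. B_y = -3  [BE · AC = -105/4 ∩ 2·signedArea(ABC) = 5/3]
   → B = (-16/3, -3)

A = (-27/4, -7/2)
B = (-16/3, -3)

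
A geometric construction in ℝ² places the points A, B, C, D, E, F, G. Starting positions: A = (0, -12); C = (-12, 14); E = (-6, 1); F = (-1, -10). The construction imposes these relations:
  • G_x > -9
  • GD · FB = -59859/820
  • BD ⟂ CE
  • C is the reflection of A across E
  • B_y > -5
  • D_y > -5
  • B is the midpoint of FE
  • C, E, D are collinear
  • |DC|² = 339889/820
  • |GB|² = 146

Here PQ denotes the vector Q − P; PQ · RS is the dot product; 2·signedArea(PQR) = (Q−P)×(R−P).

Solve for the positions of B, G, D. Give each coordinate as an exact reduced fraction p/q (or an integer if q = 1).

1. B_x = -7/2  [B is the midpoint of FE]
2. B_y = -9/2  [B is the midpoint of FE]
   → B = (-7/2, -9/2)
3. D_x = -711/205  [C, E, D are collinear ∩ BD ⟂ CE]
4. D_y = -1839/410  [C, E, D are collinear ∩ BD ⟂ CE]
   → D = (-711/205, -1839/410)
5. G_x = -17/2  [line 5/2·x + -11/2·y + 57 = 0 ∩ |GB|² = 146]
6. G_y = 13/2  [line 5/2·x + -11/2·y + 57 = 0 ∩ |GB|² = 146]
   → G = (-17/2, 13/2)

B = (-7/2, -9/2)
D = (-711/205, -1839/410)
G = (-17/2, 13/2)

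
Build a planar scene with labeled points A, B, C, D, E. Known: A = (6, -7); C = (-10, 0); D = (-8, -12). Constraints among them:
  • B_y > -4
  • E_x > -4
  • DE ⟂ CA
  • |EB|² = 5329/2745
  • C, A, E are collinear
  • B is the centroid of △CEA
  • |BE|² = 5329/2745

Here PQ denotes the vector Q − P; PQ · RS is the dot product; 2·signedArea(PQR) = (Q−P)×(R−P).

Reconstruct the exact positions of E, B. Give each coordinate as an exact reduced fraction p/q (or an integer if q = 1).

B = (-2414/915, -2947/915)
E = (-1194/305, -812/305)

1. E_x = -1194/305  [C, A, E are collinear ∩ DE ⟂ CA]
2. E_y = -812/305  [C, A, E are collinear ∩ DE ⟂ CA]
   → E = (-1194/305, -812/305)
3. B_x = -2414/915  [B is the centroid of △CEA]
4. B_y = -2947/915  [B is the centroid of △CEA]
   → B = (-2414/915, -2947/915)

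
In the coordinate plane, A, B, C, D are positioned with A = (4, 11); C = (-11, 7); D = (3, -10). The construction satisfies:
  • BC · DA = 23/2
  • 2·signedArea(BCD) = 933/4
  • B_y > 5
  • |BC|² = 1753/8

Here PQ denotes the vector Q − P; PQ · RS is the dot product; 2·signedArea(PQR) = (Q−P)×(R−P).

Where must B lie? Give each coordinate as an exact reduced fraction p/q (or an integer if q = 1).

1. B_x = 15/4  [BC · DA = 23/2 ∩ 2·signedArea(BCD) = 933/4]
2. B_y = 23/4  [BC · DA = 23/2 ∩ 2·signedArea(BCD) = 933/4]
   → B = (15/4, 23/4)

B = (15/4, 23/4)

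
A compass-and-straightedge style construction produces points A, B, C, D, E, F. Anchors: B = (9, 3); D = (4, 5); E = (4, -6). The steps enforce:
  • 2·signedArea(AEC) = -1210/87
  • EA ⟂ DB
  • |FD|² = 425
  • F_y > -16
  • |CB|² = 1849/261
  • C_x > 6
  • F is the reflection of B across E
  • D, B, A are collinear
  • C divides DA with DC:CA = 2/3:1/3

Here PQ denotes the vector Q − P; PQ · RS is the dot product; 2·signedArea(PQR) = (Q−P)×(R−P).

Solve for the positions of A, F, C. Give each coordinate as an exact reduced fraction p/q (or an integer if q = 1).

A = (226/29, 101/29)
C = (568/87, 347/87)
F = (-1, -15)

1. A_x = 226/29  [D, B, A are collinear ∩ EA ⟂ DB]
2. A_y = 101/29  [D, B, A are collinear ∩ EA ⟂ DB]
   → A = (226/29, 101/29)
3. F_x = -1  [F is the reflection of B across E]
4. F_y = -15  [F is the reflection of B across E]
   → F = (-1, -15)
5. C_x = 568/87  [C divides DA with DC:CA = 2/3:1/3]
6. C_y = 347/87  [C divides DA with DC:CA = 2/3:1/3]
   → C = (568/87, 347/87)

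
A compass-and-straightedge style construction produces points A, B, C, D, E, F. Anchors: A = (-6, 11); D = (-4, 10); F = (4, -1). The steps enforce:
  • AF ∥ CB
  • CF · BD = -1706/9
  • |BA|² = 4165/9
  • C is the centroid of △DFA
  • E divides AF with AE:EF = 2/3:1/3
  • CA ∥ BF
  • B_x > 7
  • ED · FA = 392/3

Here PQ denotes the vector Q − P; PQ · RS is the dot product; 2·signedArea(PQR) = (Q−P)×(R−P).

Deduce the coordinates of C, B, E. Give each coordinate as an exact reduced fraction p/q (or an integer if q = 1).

B = (8, -16/3)
C = (-2, 20/3)
E = (2/3, 3)

1. C_x = -2  [C is the centroid of △DFA]
2. C_y = 20/3  [C is the centroid of △DFA]
   → C = (-2, 20/3)
3. B_x = 8  [CA ∥ BF ∩ AF ∥ CB]
4. B_y = -16/3  [CA ∥ BF ∩ AF ∥ CB]
   → B = (8, -16/3)
5. E_x = 2/3  [E divides AF with AE:EF = 2/3:1/3]
6. E_y = 3  [E divides AF with AE:EF = 2/3:1/3]
   → E = (2/3, 3)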